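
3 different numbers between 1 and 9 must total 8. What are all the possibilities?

3 distinct digits from 1–9 sum between 6 and 24.

{1,2,5}; {1,3,4}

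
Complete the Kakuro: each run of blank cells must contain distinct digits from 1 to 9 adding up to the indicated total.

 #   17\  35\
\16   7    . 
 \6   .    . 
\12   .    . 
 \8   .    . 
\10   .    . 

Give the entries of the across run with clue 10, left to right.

16 in 2 cells must be {7,9}; 35 in 5 cells must be {5,6,7,8,9}.
R1C2 = 16 − 7 = 9 completes the 16 across.
Given what's placed, R2C2 must be 5 to fit the 6 across and 35 down.
R2C1 = 6 − 5 = 1 completes the 6 across.
No cell is forced outright now. R3C1 can only be 3 or 4 (the digits allowed by both its 12 across and its 17 down). If R3C1 = 3: then R3C2 would have to be in {9} for the 12 across but in {6,7,8} for the 35 down — contradiction. So R3C1 = 4.
R3C2 = 12 − 4 = 8 completes the 12 across.
Nothing is forced directly, so branch on R4C1, whose candidates are 2 or 3. If R4C1 = 3: then R4C2 would have to be in {5} for the 8 across but in {6,7} for the 35 down — contradiction. So R4C1 = 2.
R4C2 = 8 − 2 = 6 completes the 8 across.
R5C1 = 17 − 14 = 3 completes the 17 down.
R5C2 = 10 − 3 = 7 completes the 10 across.

3 7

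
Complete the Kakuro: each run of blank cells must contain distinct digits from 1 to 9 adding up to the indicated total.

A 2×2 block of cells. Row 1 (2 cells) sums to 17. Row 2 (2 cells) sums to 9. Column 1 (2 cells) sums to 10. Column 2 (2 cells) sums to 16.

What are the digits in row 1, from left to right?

17 in 2 cells must be {8,9}; 16 in 2 cells must be {7,9}.
The 17 across and the 16 down share only 9, so (1,2) = 9.
(2,2) = 16 − 9 = 7 completes the 16 down.
(1,1) = 17 − 9 = 8 completes the 17 across.
(2,1) = 9 − 7 = 2 completes the 9 across.

8 9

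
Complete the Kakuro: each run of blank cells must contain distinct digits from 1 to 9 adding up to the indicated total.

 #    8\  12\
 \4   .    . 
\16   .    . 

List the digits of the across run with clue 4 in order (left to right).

4 in 2 cells must be {1,3}; 16 in 2 cells must be {7,9}.
The 4 across and the 12 down share only 3, so R1C2 = 3.
The 16 across and the 8 down share only 7, so R2C1 = 7.
R2C2 = 16 − 7 = 9 completes the 16 across.
R1C1 = 4 − 3 = 1 completes the 4 across.

1, 3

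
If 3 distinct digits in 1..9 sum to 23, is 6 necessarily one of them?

The only way to make 23 from 3 distinct digits is {6,8,9}, which contains 6.

Yes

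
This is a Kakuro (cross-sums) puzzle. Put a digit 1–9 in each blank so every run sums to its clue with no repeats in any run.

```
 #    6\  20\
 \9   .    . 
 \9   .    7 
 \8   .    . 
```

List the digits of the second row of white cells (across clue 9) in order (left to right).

2 7

6 in 3 cells must be {1,2,3}.
R2C1 = 9 − 7 = 2 completes the 9 across.
R3C2 = 5: the only remaining digit allowed by both the 8 across and the 20 down.
R1C2 = 20 − 12 = 8 completes the 20 down.
R3C1 = 8 − 5 = 3 completes the 8 across.
R1C1 = 9 − 8 = 1 completes the 9 across.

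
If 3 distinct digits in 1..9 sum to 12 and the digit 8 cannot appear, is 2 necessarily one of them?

Counterexample: {1,4,7} sums to 12 under that restriction without using 2.

No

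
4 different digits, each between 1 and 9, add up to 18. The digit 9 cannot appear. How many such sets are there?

8

4 distinct digits from 1–9 sum between 10 and 30.
Dropping sets that contain 9.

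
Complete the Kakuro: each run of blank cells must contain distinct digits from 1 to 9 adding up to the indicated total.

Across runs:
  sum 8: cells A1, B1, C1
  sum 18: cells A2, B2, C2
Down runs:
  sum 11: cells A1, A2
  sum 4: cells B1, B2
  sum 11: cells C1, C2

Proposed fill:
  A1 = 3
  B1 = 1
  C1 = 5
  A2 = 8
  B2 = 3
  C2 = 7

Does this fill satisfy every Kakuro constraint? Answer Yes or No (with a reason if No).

No — the across run A1–C1 sums to 9, not 8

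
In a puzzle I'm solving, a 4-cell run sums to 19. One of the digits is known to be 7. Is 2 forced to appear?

No

Counterexample: {1,3,7,8} sums to 19 under that restriction without using 2.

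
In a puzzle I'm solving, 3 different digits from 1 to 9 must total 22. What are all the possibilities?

{5,8,9}; {6,7,9}

3 distinct digits from 1–9 sum between 6 and 24.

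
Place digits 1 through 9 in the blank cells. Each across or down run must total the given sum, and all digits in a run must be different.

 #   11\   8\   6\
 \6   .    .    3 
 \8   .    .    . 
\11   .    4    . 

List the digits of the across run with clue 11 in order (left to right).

5 4 2

6 in 3 cells must be {1,2,3}.
R1C2 = 1: the only remaining digit allowed by both the 6 across and the 8 down.
R2C2 = 8 − 5 = 3 completes the 8 down.
Given what's placed, R2C3 must be 1 to fit the 8 across and 6 down.
R3C3 = 6 − 4 = 2 completes the 6 down.
R1C1 = 6 − 4 = 2 completes the 6 across.
R2C1 = 8 − 4 = 4 completes the 8 across.
R3C1 = 11 − 6 = 5 completes the 11 across.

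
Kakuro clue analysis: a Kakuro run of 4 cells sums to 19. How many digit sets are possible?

4 distinct digits from 1–9 sum between 10 and 30.

11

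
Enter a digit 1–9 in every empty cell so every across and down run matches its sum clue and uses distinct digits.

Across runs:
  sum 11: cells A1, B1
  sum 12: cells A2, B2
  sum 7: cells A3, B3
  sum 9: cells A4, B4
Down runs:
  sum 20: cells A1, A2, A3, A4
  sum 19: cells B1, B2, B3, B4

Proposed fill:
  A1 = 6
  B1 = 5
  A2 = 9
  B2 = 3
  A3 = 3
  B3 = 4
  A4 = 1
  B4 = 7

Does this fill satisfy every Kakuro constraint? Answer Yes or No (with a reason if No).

No — the across run A4–B4 sums to 8, not 9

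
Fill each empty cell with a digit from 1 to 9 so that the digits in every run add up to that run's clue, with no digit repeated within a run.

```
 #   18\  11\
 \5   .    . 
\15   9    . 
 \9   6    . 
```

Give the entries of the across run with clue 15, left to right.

9 6

R1C1 = 18 − 15 = 3 completes the 18 down.
R1C2 = 5 − 3 = 2 completes the 5 across.
R2C2 = 15 − 9 = 6 completes the 15 across.
R3C2 = 9 − 6 = 3 completes the 9 across.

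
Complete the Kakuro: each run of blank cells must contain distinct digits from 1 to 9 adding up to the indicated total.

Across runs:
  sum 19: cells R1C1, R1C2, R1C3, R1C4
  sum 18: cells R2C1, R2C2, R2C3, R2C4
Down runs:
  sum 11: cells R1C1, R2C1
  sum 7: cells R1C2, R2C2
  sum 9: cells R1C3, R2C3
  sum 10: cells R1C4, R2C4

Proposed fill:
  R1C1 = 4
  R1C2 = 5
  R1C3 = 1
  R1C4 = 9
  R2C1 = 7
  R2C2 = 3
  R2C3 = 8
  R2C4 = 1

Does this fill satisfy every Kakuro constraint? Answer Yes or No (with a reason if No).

No — the across run R2C1–R2C4 sums to 19, not 18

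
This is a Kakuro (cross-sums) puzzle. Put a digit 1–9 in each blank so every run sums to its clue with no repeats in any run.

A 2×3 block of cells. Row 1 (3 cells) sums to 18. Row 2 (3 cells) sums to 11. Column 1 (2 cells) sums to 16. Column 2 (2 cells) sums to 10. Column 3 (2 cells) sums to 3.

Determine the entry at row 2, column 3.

1

16 in 2 cells must be {7,9}; 3 in 2 cells must be {1,2}.
The 11 across and the 16 down share only 7, so (2,1) = 7.
Given what's placed, (2,3) must be 1 to fit the 11 across and 3 down.
(1,1) = 16 − 7 = 9 completes the 16 down.
(1,3) = 3 − 1 = 2 completes the 3 down.
(2,2) = 11 − 8 = 3 completes the 11 across.
(1,2) = 18 − 11 = 7 completes the 18 across.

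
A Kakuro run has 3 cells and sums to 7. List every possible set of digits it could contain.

3 distinct digits from 1–9 sum between 6 and 24.
Only one set works: {1,2,4}.

{1,2,4}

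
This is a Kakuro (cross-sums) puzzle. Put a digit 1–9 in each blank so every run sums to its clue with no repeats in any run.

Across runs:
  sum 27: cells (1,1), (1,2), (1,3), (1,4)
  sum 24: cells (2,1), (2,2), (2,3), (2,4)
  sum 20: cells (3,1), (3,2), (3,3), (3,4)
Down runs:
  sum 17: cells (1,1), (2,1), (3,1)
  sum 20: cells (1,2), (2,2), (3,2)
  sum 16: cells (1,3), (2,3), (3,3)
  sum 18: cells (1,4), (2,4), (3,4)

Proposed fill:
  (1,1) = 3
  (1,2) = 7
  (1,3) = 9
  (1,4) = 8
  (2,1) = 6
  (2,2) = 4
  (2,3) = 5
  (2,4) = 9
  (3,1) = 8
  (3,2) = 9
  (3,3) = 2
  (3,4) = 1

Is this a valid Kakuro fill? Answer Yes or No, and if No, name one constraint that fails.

Across: 3+7+9+8=27; 6+4+5+9=24; 8+9+2+1=20. Down: 3+6+8=17; 7+4+9=20; 9+5+2=16; 8+9+1=18. No digit repeats within any run.

Yes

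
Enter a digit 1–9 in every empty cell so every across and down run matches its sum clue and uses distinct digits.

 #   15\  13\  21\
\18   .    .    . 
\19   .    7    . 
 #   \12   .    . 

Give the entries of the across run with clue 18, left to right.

7 2 9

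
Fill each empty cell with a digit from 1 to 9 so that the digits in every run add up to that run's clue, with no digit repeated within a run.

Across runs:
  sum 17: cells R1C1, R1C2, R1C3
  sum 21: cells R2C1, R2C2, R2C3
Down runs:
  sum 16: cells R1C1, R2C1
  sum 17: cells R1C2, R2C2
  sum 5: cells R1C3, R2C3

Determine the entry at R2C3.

16 in 2 cells must be {7,9}; 17 in 2 cells must be {8,9}.
The 21 across and the 5 down share only 4, so R2C3 = 4.
R1C3 = 5 − 4 = 1 completes the 5 down.
Given what's placed, R2C1 must be 9 to fit the 21 across and 16 down.
R2C2 = 21 − 13 = 8 completes the 21 across.
R1C1 = 16 − 9 = 7 completes the 16 down.
R1C2 = 17 − 8 = 9 completes the 17 across.

4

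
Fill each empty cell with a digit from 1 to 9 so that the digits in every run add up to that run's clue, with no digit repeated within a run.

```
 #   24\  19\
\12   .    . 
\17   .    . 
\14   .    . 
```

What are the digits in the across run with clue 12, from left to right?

17 in 2 cells must be {8,9}; 24 in 3 cells must be {7,8,9}.
Nothing is forced directly, so branch on R2C1, whose candidates are 8 or 9. If R2C1 = 8: that forces R2C2 = 9, R3C1 = 9, after which R3C2 would have to be in {5} for the 14 across but in {2,3,4,6,7,8} for the 19 down — contradiction. So R2C1 = 9.
R2C2 = 17 − 9 = 8 completes the 17 across.
Given what's placed, R3C1 must be 8 to fit the 14 across and 24 down.
R3C2 = 14 − 8 = 6 completes the 14 across.
R1C1 = 24 − 17 = 7 completes the 24 down.
R1C2 = 12 − 7 = 5 completes the 12 across.

7 5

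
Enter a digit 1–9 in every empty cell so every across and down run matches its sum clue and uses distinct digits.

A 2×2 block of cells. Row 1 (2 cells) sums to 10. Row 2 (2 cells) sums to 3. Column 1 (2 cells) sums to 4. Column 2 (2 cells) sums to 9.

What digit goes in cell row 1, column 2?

3 in 2 cells must be {1,2}; 4 in 2 cells must be {1,3}.
The 3 across and the 4 down share only 1, so (2,1) = 1.
(2,2) = 3 − 1 = 2 completes the 3 across.
(1,1) = 4 − 1 = 3 completes the 4 down.
(1,2) = 10 − 3 = 7 completes the 10 across.

7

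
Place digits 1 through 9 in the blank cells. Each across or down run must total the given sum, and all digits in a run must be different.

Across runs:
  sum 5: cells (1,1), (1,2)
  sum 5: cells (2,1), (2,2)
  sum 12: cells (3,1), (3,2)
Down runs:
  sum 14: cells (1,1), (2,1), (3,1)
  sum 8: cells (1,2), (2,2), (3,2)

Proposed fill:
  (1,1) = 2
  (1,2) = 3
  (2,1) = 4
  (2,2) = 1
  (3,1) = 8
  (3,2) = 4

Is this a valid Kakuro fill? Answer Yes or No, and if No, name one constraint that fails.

Yes

Across: 2+3=5; 4+1=5; 8+4=12. Down: 2+4+8=14; 3+1+4=8. No digit repeats within any run.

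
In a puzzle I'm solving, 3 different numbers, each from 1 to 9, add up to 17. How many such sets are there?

7

3 distinct digits from 1–9 sum between 6 and 24.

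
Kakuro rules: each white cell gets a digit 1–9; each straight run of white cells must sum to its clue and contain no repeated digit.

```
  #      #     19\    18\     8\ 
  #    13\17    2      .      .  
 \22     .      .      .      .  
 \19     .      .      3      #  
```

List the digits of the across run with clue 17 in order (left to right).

2 8 7

Given what's placed, R3C2 must be 9 to fit the 19 across and 19 down.
R2C2 = 19 − 11 = 8 completes the 19 down.
R3C1 = 19 − 12 = 7 completes the 19 across.
R2C1 = 13 − 7 = 6 completes the 13 down.
Given what's placed, R2C3 must be 7 to fit the 22 across and 18 down.
R2C4 = 22 − 21 = 1 completes the 22 across.
R1C3 = 18 − 10 = 8 completes the 18 down.
R1C4 = 17 − 10 = 7 completes the 17 across.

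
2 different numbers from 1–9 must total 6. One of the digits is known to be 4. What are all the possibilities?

{2,4}

2 distinct digits from 1–9 sum between 3 and 17.
Keeping only sets containing 4.
Only one set works: {2,4}.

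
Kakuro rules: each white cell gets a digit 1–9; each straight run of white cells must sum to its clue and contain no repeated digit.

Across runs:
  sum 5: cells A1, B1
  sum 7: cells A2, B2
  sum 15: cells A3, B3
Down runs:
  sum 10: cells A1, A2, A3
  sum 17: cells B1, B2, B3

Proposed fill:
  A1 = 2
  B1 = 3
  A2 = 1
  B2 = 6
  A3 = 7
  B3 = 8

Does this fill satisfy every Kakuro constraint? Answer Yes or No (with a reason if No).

Yes

Across: 2+3=5; 1+6=7; 7+8=15. Down: 2+1+7=10; 3+6+8=17. No digit repeats within any run.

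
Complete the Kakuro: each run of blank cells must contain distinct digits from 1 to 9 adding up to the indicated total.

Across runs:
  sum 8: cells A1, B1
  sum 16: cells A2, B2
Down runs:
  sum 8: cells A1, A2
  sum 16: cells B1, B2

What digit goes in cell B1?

16 in 2 cells must be {7,9}.
The 8 across and the 16 down share only 7, so B1 = 7.
The 16 across and the 8 down share only 7, so A2 = 7.
B2 = 16 − 7 = 9 completes the 16 across.
A1 = 8 − 7 = 1 completes the 8 across.

7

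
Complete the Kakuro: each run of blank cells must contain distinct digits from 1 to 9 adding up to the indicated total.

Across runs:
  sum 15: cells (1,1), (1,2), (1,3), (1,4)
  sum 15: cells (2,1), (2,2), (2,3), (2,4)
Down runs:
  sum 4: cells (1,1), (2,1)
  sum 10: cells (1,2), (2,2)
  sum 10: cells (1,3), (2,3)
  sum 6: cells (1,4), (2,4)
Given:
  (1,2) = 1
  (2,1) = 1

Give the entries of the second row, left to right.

1 9 3 2

4 in 2 cells must be {1,3}.
(1,1) = 4 − 1 = 3 completes the 4 down.
(2,2) = 10 − 1 = 9 completes the 10 down.
Given what's placed, (2,4) must be 2 to fit the 15 across and 6 down.
(1,4) = 6 − 2 = 4 completes the 6 down.
(2,3) = 15 − 12 = 3 completes the 15 across.
(1,3) = 15 − 8 = 7 completes the 15 across.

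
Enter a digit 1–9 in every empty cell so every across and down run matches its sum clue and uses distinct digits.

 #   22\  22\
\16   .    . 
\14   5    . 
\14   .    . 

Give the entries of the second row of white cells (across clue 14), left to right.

16 in 2 cells must be {7,9}.
Given what's placed, R1C1 must be 9 to fit the 16 across and 22 down.
R1C2 = 16 − 9 = 7 completes the 16 across.
R2C2 = 14 − 5 = 9 completes the 14 across.
R3C1 = 22 − 14 = 8 completes the 22 down.
R3C2 = 14 − 8 = 6 completes the 14 across.

5 9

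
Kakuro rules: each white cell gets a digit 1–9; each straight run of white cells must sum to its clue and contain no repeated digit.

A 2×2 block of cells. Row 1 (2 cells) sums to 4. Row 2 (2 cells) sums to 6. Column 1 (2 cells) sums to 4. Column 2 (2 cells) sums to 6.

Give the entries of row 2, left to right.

4 in 2 cells must be {1,3}.
The 4 across and the 6 down share only 1, so (1,2) = 1.
The 6 across and the 4 down share only 1, so (2,1) = 1.
(2,2) = 6 − 1 = 5 completes the 6 across.
(1,1) = 4 − 1 = 3 completes the 4 across.

1, 5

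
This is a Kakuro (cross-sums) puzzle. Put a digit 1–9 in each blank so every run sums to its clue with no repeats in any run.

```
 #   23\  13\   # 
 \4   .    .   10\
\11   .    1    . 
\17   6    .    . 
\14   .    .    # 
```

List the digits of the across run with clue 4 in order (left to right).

1 3

4 in 2 cells must be {1,3}.
Given what's placed, R1C2 must be 3 to fit the 4 across and 13 down.
Given what's placed, R4C2 must be 5 to fit the 14 across and 13 down.
R1C1 = 4 − 3 = 1 completes the 4 across.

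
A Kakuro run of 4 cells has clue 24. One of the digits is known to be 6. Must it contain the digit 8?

No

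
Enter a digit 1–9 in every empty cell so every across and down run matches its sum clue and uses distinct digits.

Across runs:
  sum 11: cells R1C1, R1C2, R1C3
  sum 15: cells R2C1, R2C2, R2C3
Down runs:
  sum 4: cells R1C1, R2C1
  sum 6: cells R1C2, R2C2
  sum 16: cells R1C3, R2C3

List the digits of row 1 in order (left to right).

3 1 7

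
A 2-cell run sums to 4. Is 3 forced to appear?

Yes

The only way to make 4 from 2 distinct digits is {1,3}, which contains 3.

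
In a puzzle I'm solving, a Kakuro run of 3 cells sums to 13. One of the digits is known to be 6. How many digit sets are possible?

2

3 distinct digits from 1–9 sum between 6 and 24.
Keeping only sets containing 6.
Enumerating: {2,5,6}, {3,4,6}.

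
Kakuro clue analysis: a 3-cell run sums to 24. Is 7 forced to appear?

The only way to make 24 from 3 distinct digits is {7,8,9}, which contains 7.

Yes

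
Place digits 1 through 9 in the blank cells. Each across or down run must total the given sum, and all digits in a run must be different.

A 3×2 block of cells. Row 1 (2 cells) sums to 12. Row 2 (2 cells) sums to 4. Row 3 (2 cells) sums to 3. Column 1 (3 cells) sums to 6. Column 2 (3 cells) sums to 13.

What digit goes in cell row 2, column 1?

4 in 2 cells must be {1,3}; 3 in 2 cells must be {1,2}; 6 in 3 cells must be {1,2,3}.
The 12 across and the 6 down share only 3, so (1,1) = 3.
(1,2) = 12 − 3 = 9 completes the 12 across.
Given what's placed, (2,1) must be 1 to fit the 4 across and 6 down.
(2,2) = 4 − 1 = 3 completes the 4 across.
(3,1) = 6 − 4 = 2 completes the 6 down.
(3,2) = 3 − 2 = 1 completes the 3 across.

1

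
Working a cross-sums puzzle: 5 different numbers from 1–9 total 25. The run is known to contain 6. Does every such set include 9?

No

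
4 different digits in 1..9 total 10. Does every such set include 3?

Yes

The only way to make 10 from 4 distinct digits is {1,2,3,4}, which contains 3.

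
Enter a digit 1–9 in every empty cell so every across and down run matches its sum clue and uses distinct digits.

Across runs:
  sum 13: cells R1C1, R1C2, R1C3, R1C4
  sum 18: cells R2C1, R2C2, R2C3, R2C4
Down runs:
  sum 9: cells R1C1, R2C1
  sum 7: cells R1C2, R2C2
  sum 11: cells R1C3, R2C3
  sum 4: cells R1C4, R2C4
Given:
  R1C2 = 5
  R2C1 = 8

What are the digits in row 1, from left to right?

1 5 4 3

4 in 2 cells must be {1,3}.
R1C1 = 9 − 8 = 1 completes the 9 down.
R1C4 = 3: the only remaining digit allowed by both the 13 across and the 4 down.
R2C2 = 7 − 5 = 2 completes the 7 down.
R2C4 = 4 − 3 = 1 completes the 4 down.
R1C3 = 13 − 9 = 4 completes the 13 across.
R2C3 = 18 − 11 = 7 completes the 18 across.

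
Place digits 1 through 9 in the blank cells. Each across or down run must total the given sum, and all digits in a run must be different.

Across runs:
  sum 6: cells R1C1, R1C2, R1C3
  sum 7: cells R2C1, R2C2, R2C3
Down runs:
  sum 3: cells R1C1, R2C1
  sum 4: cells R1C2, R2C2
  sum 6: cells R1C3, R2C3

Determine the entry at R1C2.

3

6 in 3 cells must be {1,2,3}; 7 in 3 cells must be {1,2,4}; 3 in 2 cells must be {1,2}.
The 7 across and the 4 down share only 1, so R2C2 = 1.
R1C2 = 4 − 1 = 3 completes the 4 down.
Given what's placed, R2C1 must be 2 to fit the 7 across and 3 down.
R2C3 = 7 − 3 = 4 completes the 7 across.
R1C1 = 3 − 2 = 1 completes the 3 down.
R1C3 = 6 − 4 = 2 completes the 6 across.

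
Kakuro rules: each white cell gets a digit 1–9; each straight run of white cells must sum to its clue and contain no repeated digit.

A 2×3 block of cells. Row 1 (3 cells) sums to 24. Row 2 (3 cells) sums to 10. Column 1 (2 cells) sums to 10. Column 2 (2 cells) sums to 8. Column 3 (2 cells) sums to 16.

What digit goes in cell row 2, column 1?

24 in 3 cells must be {7,8,9}; 16 in 2 cells must be {7,9}.
The 24 across and the 8 down share only 7, so (1,2) = 7.
Given what's placed, (1,3) must be 9 to fit the 24 across and 16 down.
(2,2) = 8 − 7 = 1 completes the 8 down.
(2,3) = 16 − 9 = 7 completes the 16 down.
(1,1) = 24 − 16 = 8 completes the 24 across.
(2,1) = 10 − 8 = 2 completes the 10 across.

2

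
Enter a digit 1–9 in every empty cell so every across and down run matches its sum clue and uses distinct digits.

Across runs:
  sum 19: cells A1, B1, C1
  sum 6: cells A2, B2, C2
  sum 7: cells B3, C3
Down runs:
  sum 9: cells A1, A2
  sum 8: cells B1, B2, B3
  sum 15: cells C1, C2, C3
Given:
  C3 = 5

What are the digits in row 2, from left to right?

6 in 3 cells must be {1,2,3}.
B3 = 7 − 5 = 2 completes the 7 across.
B1 = 5: the only remaining digit allowed by both the 19 across and the 8 down.
B2 = 8 − 7 = 1 completes the 8 down.
Nothing is forced directly, so branch on A2, whose candidates are 2 or 3. If A2 = 2: then A1 would have to be in {6,8} for the 19 across but in {7} for the 9 down — contradiction. So A2 = 3.
A1 = 9 − 3 = 6 completes the 9 down.
C1 = 19 − 11 = 8 completes the 19 across.
C2 = 6 − 4 = 2 completes the 6 across.

3, 1, 2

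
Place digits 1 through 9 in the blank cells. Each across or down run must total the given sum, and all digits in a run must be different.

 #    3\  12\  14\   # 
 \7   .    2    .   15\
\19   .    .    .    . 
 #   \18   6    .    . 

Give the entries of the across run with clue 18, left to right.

7 in 3 cells must be {1,2,4}; 3 in 2 cells must be {1,2}.
Given what's placed, R1C1 must be 1 to fit the 7 across and 3 down.
R1C3 = 7 − 3 = 4 completes the 7 across.
R2C1 = 3 − 1 = 2 completes the 3 down.
R2C2 = 12 − 8 = 4 completes the 12 down.
No cell is forced outright now. R2C3 can only be 7 or 8 (the digits allowed by both its 19 across and its 14 down). If R2C3 = 8: then R2C4 would have to be in {5} for the 19 across but in {6,7,8,9} for the 15 down — contradiction. So R2C3 = 7.
R2C4 = 19 − 13 = 6 completes the 19 across.
R3C3 = 14 − 11 = 3 completes the 14 down.
R3C4 = 18 − 9 = 9 completes the 18 across.

6 3 9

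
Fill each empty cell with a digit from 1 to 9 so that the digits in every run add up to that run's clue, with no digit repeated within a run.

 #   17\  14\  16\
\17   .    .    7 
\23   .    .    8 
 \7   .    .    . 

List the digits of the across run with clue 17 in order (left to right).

9 1 7

23 in 3 cells must be {6,8,9}; 7 in 3 cells must be {1,2,4}.
R3C3 = 16 − 15 = 1 completes the 16 down.
No cell is forced outright now. R2C1 can only be 6 or 9 (the digits allowed by both its 23 across and its 17 down). If R2C1 = 9: that forces R2C2 = 6, R3C1 = 2, after which R3C2 would have to be in {4} for the 7 across but in {1,3,5,7} for the 14 down — contradiction. So R2C1 = 6.
R2C2 = 23 − 14 = 9 completes the 23 across.
Nothing is forced directly, so branch on R3C1, whose candidates are 2 or 4. If R3C1 = 4: then R1C1 would have to be in {1,2,4,6,8,9} for the 17 across but in {7} for the 17 down — contradiction. So R3C1 = 2.
R1C1 = 17 − 8 = 9 completes the 17 down.
R1C2 = 17 − 16 = 1 completes the 17 across.
R3C2 = 7 − 3 = 4 completes the 7 across.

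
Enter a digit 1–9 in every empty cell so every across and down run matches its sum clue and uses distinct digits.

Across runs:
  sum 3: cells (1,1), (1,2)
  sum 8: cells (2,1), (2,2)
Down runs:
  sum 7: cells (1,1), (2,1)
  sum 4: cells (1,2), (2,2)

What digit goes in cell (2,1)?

3 in 2 cells must be {1,2}; 4 in 2 cells must be {1,3}.
The 3 across and the 4 down share only 1, so (1,2) = 1.
(2,2) = 4 − 1 = 3 completes the 4 down.
(1,1) = 3 − 1 = 2 completes the 3 across.
(2,1) = 8 − 3 = 5 completes the 8 across.

5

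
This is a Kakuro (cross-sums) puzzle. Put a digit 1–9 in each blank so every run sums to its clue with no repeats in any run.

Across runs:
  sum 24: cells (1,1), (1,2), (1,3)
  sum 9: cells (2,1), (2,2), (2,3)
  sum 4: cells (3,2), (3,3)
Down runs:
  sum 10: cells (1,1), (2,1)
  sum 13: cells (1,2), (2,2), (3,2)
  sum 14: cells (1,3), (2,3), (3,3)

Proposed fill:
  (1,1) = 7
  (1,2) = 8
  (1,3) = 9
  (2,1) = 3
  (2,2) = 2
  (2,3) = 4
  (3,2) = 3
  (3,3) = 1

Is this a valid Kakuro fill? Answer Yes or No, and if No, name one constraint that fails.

Across: 7+8+9=24; 3+2+4=9; 3+1=4. Down: 7+3=10; 8+2+3=13; 9+4+1=14. No digit repeats within any run.

Yes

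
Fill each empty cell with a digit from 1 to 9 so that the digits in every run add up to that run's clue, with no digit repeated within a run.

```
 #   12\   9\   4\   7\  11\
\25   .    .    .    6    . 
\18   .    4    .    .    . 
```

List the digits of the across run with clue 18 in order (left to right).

8 4 3 1 2

4 in 2 cells must be {1,3}.
R1C2 = 9 − 4 = 5 completes the 9 down.
R2C4 = 7 − 6 = 1 completes the 7 down.
Given what's placed, R2C3 must be 3 to fit the 18 across and 4 down.
R1C3 = 4 − 3 = 1 completes the 4 down.
Given what's placed, R2C1 must be 8 to fit the 18 across and 12 down.
R2C5 = 18 − 16 = 2 completes the 18 across.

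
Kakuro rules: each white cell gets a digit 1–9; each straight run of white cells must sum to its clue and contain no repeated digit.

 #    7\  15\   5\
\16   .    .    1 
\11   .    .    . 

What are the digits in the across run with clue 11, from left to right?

1, 6, 4

Given what's placed, R1C1 must be 6 to fit the 16 across and 7 down.
R1C2 = 16 − 7 = 9 completes the 16 across.
R2C1 = 7 − 6 = 1 completes the 7 down.
R2C2 = 15 − 9 = 6 completes the 15 down.
R2C3 = 11 − 7 = 4 completes the 11 across.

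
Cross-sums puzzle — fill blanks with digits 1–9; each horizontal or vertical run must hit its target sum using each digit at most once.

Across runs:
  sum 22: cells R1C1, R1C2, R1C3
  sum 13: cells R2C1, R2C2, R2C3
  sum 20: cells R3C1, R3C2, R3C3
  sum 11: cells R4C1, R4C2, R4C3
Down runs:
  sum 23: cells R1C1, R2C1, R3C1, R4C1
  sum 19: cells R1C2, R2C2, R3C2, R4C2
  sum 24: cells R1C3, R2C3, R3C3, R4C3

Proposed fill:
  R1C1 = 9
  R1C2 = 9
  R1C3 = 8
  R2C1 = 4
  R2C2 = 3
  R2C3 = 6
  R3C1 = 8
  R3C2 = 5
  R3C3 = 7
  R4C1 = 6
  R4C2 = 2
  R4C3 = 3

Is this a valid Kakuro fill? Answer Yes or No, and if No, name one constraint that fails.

No — the across run R1C1–R1C3 sums to 26, not 22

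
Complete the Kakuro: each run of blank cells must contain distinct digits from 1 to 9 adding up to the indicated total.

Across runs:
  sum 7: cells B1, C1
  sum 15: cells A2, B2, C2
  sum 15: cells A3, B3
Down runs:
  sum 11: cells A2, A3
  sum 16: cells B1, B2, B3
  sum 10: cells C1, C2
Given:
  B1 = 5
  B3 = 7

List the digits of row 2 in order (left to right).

3 4 8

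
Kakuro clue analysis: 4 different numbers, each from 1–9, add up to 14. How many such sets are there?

5

4 distinct digits from 1–9 sum between 10 and 30.
Enumerating: {1,2,3,8}, {1,2,4,7}, {1,2,5,6}, {1,3,4,6}, {2,3,4,5}.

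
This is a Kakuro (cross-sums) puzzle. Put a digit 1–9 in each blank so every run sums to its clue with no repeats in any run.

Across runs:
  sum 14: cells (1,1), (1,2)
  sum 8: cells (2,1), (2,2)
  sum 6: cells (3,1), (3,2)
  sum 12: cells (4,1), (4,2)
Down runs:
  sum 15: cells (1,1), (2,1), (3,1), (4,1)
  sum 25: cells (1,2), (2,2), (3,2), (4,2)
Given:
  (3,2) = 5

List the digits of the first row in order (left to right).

6 8

(3,1) = 6 − 5 = 1 completes the 6 across.
No cell is forced outright now. (2,2) can only be 3 or 7 (the digits allowed by both its 8 across and its 25 down). If (2,2) = 7: that forces (1,2) = 9, after which (2,1) would have to be in {1} for the 8 across but in {2,3,4,5,6,7,8,9} for the 15 down — contradiction. So (2,2) = 3.
(2,1) = 8 − 3 = 5 completes the 8 across.
Given what's placed, (1,1) must be 6 to fit the 14 across and 15 down.
(1,2) = 14 − 6 = 8 completes the 14 across.
(4,1) = 15 − 12 = 3 completes the 15 down.
(4,2) = 12 − 3 = 9 completes the 12 across.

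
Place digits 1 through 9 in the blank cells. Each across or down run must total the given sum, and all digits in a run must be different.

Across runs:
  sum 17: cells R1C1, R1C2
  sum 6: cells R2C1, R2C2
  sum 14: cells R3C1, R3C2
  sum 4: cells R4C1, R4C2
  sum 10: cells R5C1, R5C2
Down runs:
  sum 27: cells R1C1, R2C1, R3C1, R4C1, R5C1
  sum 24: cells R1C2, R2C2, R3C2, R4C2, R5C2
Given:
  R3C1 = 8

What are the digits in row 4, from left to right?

3 1

17 in 2 cells must be {8,9}; 4 in 2 cells must be {1,3}.
Given what's placed, R1C1 must be 9 to fit the 17 across and 27 down.
R1C2 = 17 − 9 = 8 completes the 17 across.
R3C2 = 14 − 8 = 6 completes the 14 across.
Nothing is forced directly, so branch on R4C1, whose candidates are 1 or 3. If R4C1 = 1: that forces R4C2 = 3, R5C2 = 2, R2C2 = 5, after which R5C1 would have to be in {8} for the 10 across but in {2,3,4,5,6,7} for the 27 down — contradiction. So R4C1 = 3.
R4C2 = 4 − 3 = 1 completes the 4 across.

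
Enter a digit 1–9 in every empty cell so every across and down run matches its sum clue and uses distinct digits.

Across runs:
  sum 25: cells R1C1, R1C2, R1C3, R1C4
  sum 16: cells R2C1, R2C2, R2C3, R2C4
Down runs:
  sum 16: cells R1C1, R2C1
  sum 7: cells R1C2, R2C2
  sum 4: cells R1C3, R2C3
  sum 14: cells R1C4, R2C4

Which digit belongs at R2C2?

16 in 2 cells must be {7,9}; 4 in 2 cells must be {1,3}.
Nothing is forced directly, so branch on R1C3, whose candidates are 1 or 3. If R1C3 = 1: then R1C2 would have to be in {7,8,9} for the 25 across but in {1,2,3,4,5,6} for the 7 down — contradiction. So R1C3 = 3.
R2C3 = 4 − 3 = 1 completes the 4 down.
Nothing is forced directly, so branch on R1C2, whose candidates are 5 or 6. If R1C2 = 6: that forces R1C4 = 9, after which R2C2 would have to be in {2,3,4,5,6,7,8,9} for the 16 across but in {1} for the 7 down — contradiction. So R1C2 = 5.
R1C1 = 9: the only remaining digit allowed by both the 25 across and the 16 down.
R1C4 = 25 − 17 = 8 completes the 25 across.
R2C1 = 16 − 9 = 7 completes the 16 down.
R2C2 = 7 − 5 = 2 completes the 7 down.

2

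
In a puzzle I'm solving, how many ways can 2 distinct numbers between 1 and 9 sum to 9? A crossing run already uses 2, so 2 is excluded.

3

2 distinct digits from 1–9 sum between 3 and 17.
Dropping sets that contain 2.
Enumerating: {1,8}, {3,6}, {4,5}.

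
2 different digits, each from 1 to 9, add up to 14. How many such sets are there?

2

2 distinct digits from 1–9 sum between 3 and 17.
Enumerating: {5,9}, {6,8}.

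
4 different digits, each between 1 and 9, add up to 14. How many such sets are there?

5

4 distinct digits from 1–9 sum between 10 and 30.
Enumerating: {1,2,3,8}, {1,2,4,7}, {1,2,5,6}, {1,3,4,6}, {2,3,4,5}.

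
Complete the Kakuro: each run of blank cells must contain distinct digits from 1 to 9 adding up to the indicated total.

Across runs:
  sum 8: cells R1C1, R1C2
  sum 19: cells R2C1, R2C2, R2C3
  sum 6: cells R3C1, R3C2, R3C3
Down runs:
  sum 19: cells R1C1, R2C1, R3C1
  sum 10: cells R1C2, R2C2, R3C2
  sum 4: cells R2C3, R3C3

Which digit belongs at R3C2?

2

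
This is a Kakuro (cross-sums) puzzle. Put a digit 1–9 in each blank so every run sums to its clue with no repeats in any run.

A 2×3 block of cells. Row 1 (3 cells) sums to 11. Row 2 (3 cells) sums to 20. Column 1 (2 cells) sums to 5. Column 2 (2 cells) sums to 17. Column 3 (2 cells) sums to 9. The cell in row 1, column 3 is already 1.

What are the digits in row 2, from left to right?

3, 9, 8

17 in 2 cells must be {8,9}.
Given what's placed, (1,2) must be 8 to fit the 11 across and 17 down.
(2,2) = 17 − 8 = 9 completes the 17 down.
(2,3) = 9 − 1 = 8 completes the 9 down.
(1,1) = 11 − 9 = 2 completes the 11 across.
(2,1) = 20 − 17 = 3 completes the 20 across.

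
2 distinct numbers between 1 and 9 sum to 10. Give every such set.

{1,9}; {2,8}; {3,7}; {4,6}

2 distinct digits from 1–9 sum between 3 and 17.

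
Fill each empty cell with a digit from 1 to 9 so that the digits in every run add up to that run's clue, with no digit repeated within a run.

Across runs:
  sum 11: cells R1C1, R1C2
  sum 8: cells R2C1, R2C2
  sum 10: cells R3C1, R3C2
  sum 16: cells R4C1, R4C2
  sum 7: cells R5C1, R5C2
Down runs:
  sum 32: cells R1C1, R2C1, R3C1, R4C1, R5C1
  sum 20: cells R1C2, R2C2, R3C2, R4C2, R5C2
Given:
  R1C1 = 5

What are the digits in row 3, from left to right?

8 2

16 in 2 cells must be {7,9}.
R1C2 = 11 − 5 = 6 completes the 11 across.
Given what's placed, R4C2 must be 7 to fit the 16 across and 20 down.
R4C1 = 16 − 7 = 9 completes the 16 across.
No cell is forced outright now. R2C2 can only be 1 or 2 (the digits allowed by both its 8 across and its 20 down). If R2C2 = 2: that forces R2C1 = 6, R5C1 = 4, after which R5C2 would have to be in {3} for the 7 across but in {1,4} for the 20 down — contradiction. So R2C2 = 1.
R2C1 = 8 − 1 = 7 completes the 8 across.
R5C1 = 3: the only remaining digit allowed by both the 7 across and the 32 down.
R5C2 = 7 − 3 = 4 completes the 7 across.
R3C1 = 32 − 24 = 8 completes the 32 down.
R3C2 = 10 − 8 = 2 completes the 10 across.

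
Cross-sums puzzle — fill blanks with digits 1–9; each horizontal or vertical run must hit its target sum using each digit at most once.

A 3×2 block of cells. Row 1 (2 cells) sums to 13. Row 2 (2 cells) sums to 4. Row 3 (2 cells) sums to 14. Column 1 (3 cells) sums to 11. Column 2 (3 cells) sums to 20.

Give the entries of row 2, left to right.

4 in 2 cells must be {1,3}.
The 4 across and the 20 down share only 3, so (2,2) = 3.
(2,1) = 4 − 3 = 1 completes the 4 across.
Nothing is forced directly, so branch on (1,2), whose candidates are 8 or 9. If (1,2) = 8: then (1,1) would have to be in {5} for the 13 across but in {2,3,4,6,7,8} for the 11 down — contradiction. So (1,2) = 9.
(1,1) = 13 − 9 = 4 completes the 13 across.
(3,1) = 11 − 5 = 6 completes the 11 down.
(3,2) = 14 − 6 = 8 completes the 14 across.

1 3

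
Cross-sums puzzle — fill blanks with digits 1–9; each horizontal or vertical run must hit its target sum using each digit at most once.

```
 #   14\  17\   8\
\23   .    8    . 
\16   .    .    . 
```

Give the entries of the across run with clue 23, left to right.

9 8 6

23 in 3 cells must be {6,8,9}; 17 in 2 cells must be {8,9}.
R1C3 = 6: the only remaining digit allowed by both the 23 across and the 8 down.
R2C2 = 17 − 8 = 9 completes the 17 down.
R2C3 = 8 − 6 = 2 completes the 8 down.
R1C1 = 23 − 14 = 9 completes the 23 across.
R2C1 = 16 − 11 = 5 completes the 16 across.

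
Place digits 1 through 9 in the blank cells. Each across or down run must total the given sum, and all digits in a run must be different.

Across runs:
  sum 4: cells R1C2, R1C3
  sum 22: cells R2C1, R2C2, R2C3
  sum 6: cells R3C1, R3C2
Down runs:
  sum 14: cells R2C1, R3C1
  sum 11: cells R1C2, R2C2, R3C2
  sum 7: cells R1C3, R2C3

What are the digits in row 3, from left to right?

5, 1

4 in 2 cells must be {1,3}.
The 6 across and the 14 down share only 5, so R3C1 = 5.
R3C2 = 6 − 5 = 1 completes the 6 across.
R1C2 = 3: the only remaining digit allowed by both the 4 across and the 11 down.
R1C3 = 4 − 3 = 1 completes the 4 across.
R2C1 = 14 − 5 = 9 completes the 14 down.
R2C2 = 11 − 4 = 7 completes the 11 down.
R2C3 = 22 − 16 = 6 completes the 22 across.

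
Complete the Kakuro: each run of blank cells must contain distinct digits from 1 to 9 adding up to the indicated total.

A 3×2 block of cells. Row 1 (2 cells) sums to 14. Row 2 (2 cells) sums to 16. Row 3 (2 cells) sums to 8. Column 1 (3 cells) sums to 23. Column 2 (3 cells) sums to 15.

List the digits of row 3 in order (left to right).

6 2

16 in 2 cells must be {7,9}; 23 in 3 cells must be {6,8,9}.
The 16 across and the 23 down share only 9, so (2,1) = 9.
(2,2) = 16 − 9 = 7 completes the 16 across.
Given what's placed, (3,1) must be 6 to fit the 8 across and 23 down.
(3,2) = 8 − 6 = 2 completes the 8 across.
(1,1) = 23 − 15 = 8 completes the 23 down.
(1,2) = 14 − 8 = 6 completes the 14 across.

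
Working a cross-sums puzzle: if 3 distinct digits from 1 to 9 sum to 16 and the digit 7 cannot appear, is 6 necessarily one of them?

Counterexample: {2,5,9} sums to 16 under that restriction without using 6.

No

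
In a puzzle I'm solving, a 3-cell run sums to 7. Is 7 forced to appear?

No

The only way to make 7 from 3 distinct digits is {1,2,4}, which does not contain 7.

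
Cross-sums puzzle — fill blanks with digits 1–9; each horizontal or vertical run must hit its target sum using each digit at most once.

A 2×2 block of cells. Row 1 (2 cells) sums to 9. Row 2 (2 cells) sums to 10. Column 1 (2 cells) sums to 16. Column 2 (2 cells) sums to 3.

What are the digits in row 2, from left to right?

9 1

16 in 2 cells must be {7,9}; 3 in 2 cells must be {1,2}.
The 9 across and the 16 down share only 7, so (1,1) = 7.
(1,2) = 9 − 7 = 2 completes the 9 across.
(2,1) = 16 − 7 = 9 completes the 16 down.
(2,2) = 10 − 9 = 1 completes the 10 across.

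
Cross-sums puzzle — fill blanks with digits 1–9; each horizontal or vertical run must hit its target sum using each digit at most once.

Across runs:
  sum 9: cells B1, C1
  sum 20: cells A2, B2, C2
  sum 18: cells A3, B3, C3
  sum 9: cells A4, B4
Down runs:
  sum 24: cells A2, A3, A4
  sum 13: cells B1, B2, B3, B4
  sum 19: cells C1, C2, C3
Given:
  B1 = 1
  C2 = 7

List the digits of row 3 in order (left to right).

8 6 4

24 in 3 cells must be {7,8,9}.
C1 = 9 − 1 = 8 completes the 9 across.
C3 = 19 − 15 = 4 completes the 19 down.
Nothing is forced directly, so branch on A2, whose candidates are 8 or 9. If A2 = 8: that forces B2 = 5, A3 = 9, after which B3 would have to be in {5} for the 18 across but in {3,4} for the 13 down — contradiction. So A2 = 9.
B2 = 20 − 16 = 4 completes the 20 across.
A3 = 8: the only remaining digit allowed by both the 18 across and the 24 down.
B3 = 18 − 12 = 6 completes the 18 across.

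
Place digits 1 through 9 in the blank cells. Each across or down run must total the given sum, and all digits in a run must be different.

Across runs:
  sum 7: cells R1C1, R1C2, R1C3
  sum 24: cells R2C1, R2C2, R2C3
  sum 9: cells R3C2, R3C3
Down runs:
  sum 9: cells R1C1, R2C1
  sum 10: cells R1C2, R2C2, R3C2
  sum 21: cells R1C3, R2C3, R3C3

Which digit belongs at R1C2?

7 in 3 cells must be {1,2,4}; 24 in 3 cells must be {7,8,9}.
Only 4 fits R1C3 under both its across sum 7 and down sum 21.
The 24 across and the 10 down share only 7, so R2C2 = 7.
R3C3 = 8: the only remaining digit allowed by both the 9 across and the 21 down.
Given what's placed, R2C1 must be 8 to fit the 24 across and 9 down.
R2C3 = 24 − 15 = 9 completes the 24 across.
R3C2 = 9 − 8 = 1 completes the 9 across.
R1C1 = 9 − 8 = 1 completes the 9 down.
R1C2 = 7 − 5 = 2 completes the 7 across.

2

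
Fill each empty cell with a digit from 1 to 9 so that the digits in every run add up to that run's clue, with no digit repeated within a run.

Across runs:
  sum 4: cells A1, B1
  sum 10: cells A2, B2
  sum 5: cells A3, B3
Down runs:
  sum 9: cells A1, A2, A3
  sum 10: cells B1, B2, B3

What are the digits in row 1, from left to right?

3, 1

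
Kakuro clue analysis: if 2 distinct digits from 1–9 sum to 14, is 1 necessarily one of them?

No

Counterexample: {5,9} sums to 14 without using 1.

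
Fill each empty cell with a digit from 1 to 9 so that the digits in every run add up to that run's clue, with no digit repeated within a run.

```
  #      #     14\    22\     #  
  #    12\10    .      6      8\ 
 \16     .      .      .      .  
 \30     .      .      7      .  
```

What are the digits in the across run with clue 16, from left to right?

4 1 9 2

30 in 4 cells must be {6,7,8,9}.
R1C2 = 10 − 6 = 4 completes the 10 across.
R2C3 = 22 − 13 = 9 completes the 22 down.
Given what's placed, R3C4 must be 6 to fit the 30 across and 8 down.
R2C1 = 4: the only remaining digit allowed by both the 16 across and the 12 down.
R2C4 = 8 − 6 = 2 completes the 8 down.
R3C1 = 12 − 4 = 8 completes the 12 down.
R3C2 = 30 − 21 = 9 completes the 30 across.
R2C2 = 16 − 15 = 1 completes the 16 across.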